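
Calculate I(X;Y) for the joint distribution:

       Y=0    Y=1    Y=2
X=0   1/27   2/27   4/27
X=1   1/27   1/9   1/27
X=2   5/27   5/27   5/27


H(X) = 1.4266, H(Y) = 1.5664, H(X,Y) = 2.9185
I(X;Y) = H(X) + H(Y) - H(X,Y) = 0.0745 bits


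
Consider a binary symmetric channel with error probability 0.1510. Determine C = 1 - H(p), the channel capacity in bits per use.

For BSC with error probability p:
C = 1 - H(p) where H(p) is binary entropy
H(0.1510) = -0.1510 × log₂(0.1510) - 0.8490 × log₂(0.8490)
H(p) = 0.6123
C = 1 - 0.6123 = 0.3877 bits/use


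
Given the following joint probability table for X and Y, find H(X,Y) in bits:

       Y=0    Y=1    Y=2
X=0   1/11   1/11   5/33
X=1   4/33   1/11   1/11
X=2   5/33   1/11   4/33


H(X,Y) = -Σ p(x,y) log₂ p(x,y)
  p(0,0)=1/11: -0.0909 × log₂(0.0909) = 0.3145
  p(0,1)=1/11: -0.0909 × log₂(0.0909) = 0.3145
  p(0,2)=5/33: -0.1515 × log₂(0.1515) = 0.4125
  p(1,0)=4/33: -0.1212 × log₂(0.1212) = 0.3690
  p(1,1)=1/11: -0.0909 × log₂(0.0909) = 0.3145
  p(1,2)=1/11: -0.0909 × log₂(0.0909) = 0.3145
  p(2,0)=5/33: -0.1515 × log₂(0.1515) = 0.4125
  p(2,1)=1/11: -0.0909 × log₂(0.0909) = 0.3145
  p(2,2)=4/33: -0.1212 × log₂(0.1212) = 0.3690
H(X,Y) = 3.1355 bits


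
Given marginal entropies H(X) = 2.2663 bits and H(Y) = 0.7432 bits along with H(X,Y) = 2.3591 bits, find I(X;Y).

I(X;Y) = H(X) + H(Y) - H(X,Y)
I(X;Y) = 2.2663 + 0.7432 - 2.3591 = 0.6504 bits


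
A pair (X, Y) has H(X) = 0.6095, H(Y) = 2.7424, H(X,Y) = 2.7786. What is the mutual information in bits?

I(X;Y) = H(X) + H(Y) - H(X,Y)
I(X;Y) = 0.6095 + 2.7424 - 2.7786 = 0.5733 bits


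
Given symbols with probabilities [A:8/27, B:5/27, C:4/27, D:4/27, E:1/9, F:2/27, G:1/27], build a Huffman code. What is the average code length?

Huffman tree construction:
Combine smallest probabilities repeatedly
Resulting codes:
  A: 10 (length 2)
  B: 00 (length 2)
  C: 110 (length 3)
  D: 111 (length 3)
  E: 010 (length 3)
  F: 0111 (length 4)
  G: 0110 (length 4)
Average length = Σ p(s) × length(s) = 2.6296 bits


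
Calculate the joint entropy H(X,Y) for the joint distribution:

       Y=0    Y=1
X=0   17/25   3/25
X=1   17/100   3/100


H(X,Y) = -Σ p(x,y) log₂ p(x,y)
  p(0,0)=17/25: -0.6800 × log₂(0.6800) = 0.3783
  p(0,1)=3/25: -0.1200 × log₂(0.1200) = 0.3671
  p(1,0)=17/100: -0.1700 × log₂(0.1700) = 0.4346
  p(1,1)=3/100: -0.0300 × log₂(0.0300) = 0.1518
H(X,Y) = 1.3318 bits


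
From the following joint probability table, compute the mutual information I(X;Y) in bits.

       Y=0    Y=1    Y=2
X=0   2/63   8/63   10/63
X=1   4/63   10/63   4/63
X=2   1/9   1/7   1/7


H(X) = 1.5710, H(Y) = 1.5244, H(X,Y) = 3.0384
I(X;Y) = H(X) + H(Y) - H(X,Y) = 0.0570 bits


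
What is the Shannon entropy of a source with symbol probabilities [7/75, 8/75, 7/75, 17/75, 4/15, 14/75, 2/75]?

H(X) = -Σ p(x) log₂ p(x)
  -7/75 × log₂(7/75) = 0.3193
  -8/75 × log₂(8/75) = 0.3444
  -7/75 × log₂(7/75) = 0.3193
  -17/75 × log₂(17/75) = 0.4854
  -4/15 × log₂(4/15) = 0.5085
  -14/75 × log₂(14/75) = 0.4520
  -2/75 × log₂(2/75) = 0.1394
H(X) = 2.5684 bits


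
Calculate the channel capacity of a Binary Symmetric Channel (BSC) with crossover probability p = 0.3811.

For BSC with error probability p:
C = 1 - H(p) where H(p) is binary entropy
H(0.3811) = -0.3811 × log₂(0.3811) - 0.6189 × log₂(0.6189)
H(p) = 0.9588
C = 1 - 0.9588 = 0.0412 bits/use


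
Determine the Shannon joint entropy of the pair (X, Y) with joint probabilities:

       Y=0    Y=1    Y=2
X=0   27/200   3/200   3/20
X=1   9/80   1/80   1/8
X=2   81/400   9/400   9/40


H(X,Y) = -Σ p(x,y) log₂ p(x,y)
  p(0,0)=27/200: -0.1350 × log₂(0.1350) = 0.3900
  p(0,1)=3/200: -0.0150 × log₂(0.0150) = 0.0909
  p(0,2)=3/20: -0.1500 × log₂(0.1500) = 0.4105
  p(1,0)=9/80: -0.1125 × log₂(0.1125) = 0.3546
  p(1,1)=1/80: -0.0125 × log₂(0.0125) = 0.0790
  p(1,2)=1/8: -0.1250 × log₂(0.1250) = 0.3750
  p(2,0)=81/400: -0.2025 × log₂(0.2025) = 0.4666
  p(2,1)=9/400: -0.0225 × log₂(0.0225) = 0.1232
  p(2,2)=9/40: -0.2250 × log₂(0.2250) = 0.4842
H(X,Y) = 2.7740 bits


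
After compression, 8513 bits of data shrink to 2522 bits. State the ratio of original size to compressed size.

Compression ratio = Original / Compressed
= 8513 / 2522 = 3.38:1


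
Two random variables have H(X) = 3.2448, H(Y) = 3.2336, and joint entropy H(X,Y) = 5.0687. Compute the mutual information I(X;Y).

I(X;Y) = H(X) + H(Y) - H(X,Y)
I(X;Y) = 3.2448 + 3.2336 - 5.0687 = 1.4097 bits


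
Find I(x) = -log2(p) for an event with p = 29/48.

Information content I(x) = -log₂(p(x))
I = -log₂(29/48) = -log₂(0.6042)
I = 0.7270 bits


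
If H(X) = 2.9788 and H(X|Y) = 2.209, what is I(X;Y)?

I(X;Y) = H(X) - H(X|Y)
I(X;Y) = 2.9788 - 2.209 = 0.7698 bits


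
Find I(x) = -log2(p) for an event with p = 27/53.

Information content I(x) = -log₂(p(x))
I = -log₂(27/53) = -log₂(0.5094)
I = 0.9730 bits


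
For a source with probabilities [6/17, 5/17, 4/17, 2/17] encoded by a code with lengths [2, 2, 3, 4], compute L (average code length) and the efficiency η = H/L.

Average length L = Σ p_i × l_i = 2.4706 bits
Entropy H = 1.9040 bits
Efficiency η = H/L × 100% = 77.07%


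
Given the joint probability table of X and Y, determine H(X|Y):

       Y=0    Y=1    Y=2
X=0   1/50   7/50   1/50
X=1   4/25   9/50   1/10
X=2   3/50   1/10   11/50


H(X|Y) = Σ_y p(y) H(X|Y=y)
  p(Y=0) = 6/25, H(X|Y=0) = 1.1887
  p(Y=1) = 21/50, H(X|Y=1) = 1.5452
  p(Y=2) = 17/50, H(X|Y=2) = 1.1661
H(X|Y) = 0.2400×1.1887 + 0.4200×1.5452 + 0.3400×1.1661 = 1.3307 bits


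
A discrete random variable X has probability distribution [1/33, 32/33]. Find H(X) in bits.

H(X) = -Σ p(x) log₂ p(x)
  -1/33 × log₂(1/33) = 0.1529
  -32/33 × log₂(32/33) = 0.0430
H(X) = 0.1959 bits


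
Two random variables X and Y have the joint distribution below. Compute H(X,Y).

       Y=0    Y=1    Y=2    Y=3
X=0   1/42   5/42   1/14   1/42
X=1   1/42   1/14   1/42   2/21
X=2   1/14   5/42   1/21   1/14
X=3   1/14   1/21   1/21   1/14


H(X,Y) = -Σ p(x,y) log₂ p(x,y)
  p(0,0)=1/42: -0.0238 × log₂(0.0238) = 0.1284
  p(0,1)=5/42: -0.1190 × log₂(0.1190) = 0.3655
  p(0,2)=1/14: -0.0714 × log₂(0.0714) = 0.2720
  p(0,3)=1/42: -0.0238 × log₂(0.0238) = 0.1284
  p(1,0)=1/42: -0.0238 × log₂(0.0238) = 0.1284
  p(1,1)=1/14: -0.0714 × log₂(0.0714) = 0.2720
  p(1,2)=1/42: -0.0238 × log₂(0.0238) = 0.1284
  p(1,3)=2/21: -0.0952 × log₂(0.0952) = 0.3231
  p(2,0)=1/14: -0.0714 × log₂(0.0714) = 0.2720
  p(2,1)=5/42: -0.1190 × log₂(0.1190) = 0.3655
  p(2,2)=1/21: -0.0476 × log₂(0.0476) = 0.2092
  p(2,3)=1/14: -0.0714 × log₂(0.0714) = 0.2720
  p(3,0)=1/14: -0.0714 × log₂(0.0714) = 0.2720
  p(3,1)=1/21: -0.0476 × log₂(0.0476) = 0.2092
  p(3,2)=1/21: -0.0476 × log₂(0.0476) = 0.2092
  p(3,3)=1/14: -0.0714 × log₂(0.0714) = 0.2720
H(X,Y) = 3.8269 bits


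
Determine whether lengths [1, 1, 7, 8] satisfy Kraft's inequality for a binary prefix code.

Kraft inequality: Σ 2^(-l_i) ≤ 1 for prefix-free code
Calculating: 2^(-1) + 2^(-1) + 2^(-7) + 2^(-8)
= 0.5 + 0.5 + 0.0078125 + 0.00390625
= 1.0117
Since 1.0117 > 1, prefix-free code does not exist


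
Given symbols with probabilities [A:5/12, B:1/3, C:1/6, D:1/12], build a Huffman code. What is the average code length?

Huffman tree construction:
Combine smallest probabilities repeatedly
Resulting codes:
  A: 0 (length 1)
  B: 11 (length 2)
  C: 101 (length 3)
  D: 100 (length 3)
Average length = Σ p(s) × length(s) = 1.8333 bits


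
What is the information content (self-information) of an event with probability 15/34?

Information content I(x) = -log₂(p(x))
I = -log₂(15/34) = -log₂(0.4412)
I = 1.1806 bits


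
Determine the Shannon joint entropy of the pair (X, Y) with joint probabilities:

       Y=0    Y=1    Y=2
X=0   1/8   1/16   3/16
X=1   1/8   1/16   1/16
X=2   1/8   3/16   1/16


H(X,Y) = -Σ p(x,y) log₂ p(x,y)
  p(0,0)=1/8: -0.1250 × log₂(0.1250) = 0.3750
  p(0,1)=1/16: -0.0625 × log₂(0.0625) = 0.2500
  p(0,2)=3/16: -0.1875 × log₂(0.1875) = 0.4528
  p(1,0)=1/8: -0.1250 × log₂(0.1250) = 0.3750
  p(1,1)=1/16: -0.0625 × log₂(0.0625) = 0.2500
  p(1,2)=1/16: -0.0625 × log₂(0.0625) = 0.2500
  p(2,0)=1/8: -0.1250 × log₂(0.1250) = 0.3750
  p(2,1)=3/16: -0.1875 × log₂(0.1875) = 0.4528
  p(2,2)=1/16: -0.0625 × log₂(0.0625) = 0.2500
H(X,Y) = 3.0306 bits


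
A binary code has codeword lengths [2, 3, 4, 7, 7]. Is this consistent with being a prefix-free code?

Kraft inequality: Σ 2^(-l_i) ≤ 1 for prefix-free code
Calculating: 2^(-2) + 2^(-3) + 2^(-4) + 2^(-7) + 2^(-7)
= 0.25 + 0.125 + 0.0625 + 0.0078125 + 0.0078125
= 0.4531
Since 0.4531 ≤ 1, prefix-free code exists


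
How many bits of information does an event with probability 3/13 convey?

Information content I(x) = -log₂(p(x))
I = -log₂(3/13) = -log₂(0.2308)
I = 2.1155 bits


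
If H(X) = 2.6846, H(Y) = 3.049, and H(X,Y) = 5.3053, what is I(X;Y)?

I(X;Y) = H(X) + H(Y) - H(X,Y)
I(X;Y) = 2.6846 + 3.049 - 5.3053 = 0.4283 bits


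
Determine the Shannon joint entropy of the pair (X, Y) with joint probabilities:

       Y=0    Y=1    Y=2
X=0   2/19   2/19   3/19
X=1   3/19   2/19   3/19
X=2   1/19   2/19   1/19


H(X,Y) = -Σ p(x,y) log₂ p(x,y)
  p(0,0)=2/19: -0.1053 × log₂(0.1053) = 0.3419
  p(0,1)=2/19: -0.1053 × log₂(0.1053) = 0.3419
  p(0,2)=3/19: -0.1579 × log₂(0.1579) = 0.4205
  p(1,0)=3/19: -0.1579 × log₂(0.1579) = 0.4205
  p(1,1)=2/19: -0.1053 × log₂(0.1053) = 0.3419
  p(1,2)=3/19: -0.1579 × log₂(0.1579) = 0.4205
  p(2,0)=1/19: -0.0526 × log₂(0.0526) = 0.2236
  p(2,1)=2/19: -0.1053 × log₂(0.1053) = 0.3419
  p(2,2)=1/19: -0.0526 × log₂(0.0526) = 0.2236
H(X,Y) = 3.0761 bits


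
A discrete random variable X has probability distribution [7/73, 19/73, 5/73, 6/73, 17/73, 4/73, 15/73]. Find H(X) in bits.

H(X) = -Σ p(x) log₂ p(x)
  -7/73 × log₂(7/73) = 0.3243
  -19/73 × log₂(19/73) = 0.5054
  -5/73 × log₂(5/73) = 0.2649
  -6/73 × log₂(6/73) = 0.2963
  -17/73 × log₂(17/73) = 0.4896
  -4/73 × log₂(4/73) = 0.2296
  -15/73 × log₂(15/73) = 0.4691
H(X) = 2.5793 bits


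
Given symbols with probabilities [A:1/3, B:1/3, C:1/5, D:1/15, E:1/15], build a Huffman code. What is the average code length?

Huffman tree construction:
Combine smallest probabilities repeatedly
Resulting codes:
  A: 10 (length 2)
  B: 11 (length 2)
  C: 01 (length 2)
  D: 000 (length 3)
  E: 001 (length 3)
Average length = Σ p(s) × length(s) = 2.1333 bits


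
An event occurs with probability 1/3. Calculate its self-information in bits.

Information content I(x) = -log₂(p(x))
I = -log₂(1/3) = -log₂(0.3333)
I = 1.5850 bits


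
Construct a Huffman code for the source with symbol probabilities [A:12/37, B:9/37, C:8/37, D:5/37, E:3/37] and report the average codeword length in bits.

Huffman tree construction:
Combine smallest probabilities repeatedly
Resulting codes:
  A: 11 (length 2)
  B: 10 (length 2)
  C: 00 (length 2)
  D: 011 (length 3)
  E: 010 (length 3)
Average length = Σ p(s) × length(s) = 2.2162 bits


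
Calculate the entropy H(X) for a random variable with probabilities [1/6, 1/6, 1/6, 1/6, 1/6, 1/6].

H(X) = -Σ p(x) log₂ p(x)
  -1/6 × log₂(1/6) = 0.4308
  -1/6 × log₂(1/6) = 0.4308
  -1/6 × log₂(1/6) = 0.4308
  -1/6 × log₂(1/6) = 0.4308
  -1/6 × log₂(1/6) = 0.4308
  -1/6 × log₂(1/6) = 0.4308
H(X) = 2.5850 bits


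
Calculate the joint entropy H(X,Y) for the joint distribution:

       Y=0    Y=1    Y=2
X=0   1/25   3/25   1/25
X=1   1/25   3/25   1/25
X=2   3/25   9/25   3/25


H(X,Y) = -Σ p(x,y) log₂ p(x,y)
  p(0,0)=1/25: -0.0400 × log₂(0.0400) = 0.1858
  p(0,1)=3/25: -0.1200 × log₂(0.1200) = 0.3671
  p(0,2)=1/25: -0.0400 × log₂(0.0400) = 0.1858
  p(1,0)=1/25: -0.0400 × log₂(0.0400) = 0.1858
  p(1,1)=3/25: -0.1200 × log₂(0.1200) = 0.3671
  p(1,2)=1/25: -0.0400 × log₂(0.0400) = 0.1858
  p(2,0)=3/25: -0.1200 × log₂(0.1200) = 0.3671
  p(2,1)=9/25: -0.3600 × log₂(0.3600) = 0.5306
  p(2,2)=3/25: -0.1200 × log₂(0.1200) = 0.3671
H(X,Y) = 2.7419 bits


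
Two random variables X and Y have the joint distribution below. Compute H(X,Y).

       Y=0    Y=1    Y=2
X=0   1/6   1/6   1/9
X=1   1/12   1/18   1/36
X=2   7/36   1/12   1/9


H(X,Y) = -Σ p(x,y) log₂ p(x,y)
  p(0,0)=1/6: -0.1667 × log₂(0.1667) = 0.4308
  p(0,1)=1/6: -0.1667 × log₂(0.1667) = 0.4308
  p(0,2)=1/9: -0.1111 × log₂(0.1111) = 0.3522
  p(1,0)=1/12: -0.0833 × log₂(0.0833) = 0.2987
  p(1,1)=1/18: -0.0556 × log₂(0.0556) = 0.2317
  p(1,2)=1/36: -0.0278 × log₂(0.0278) = 0.1436
  p(2,0)=7/36: -0.1944 × log₂(0.1944) = 0.4594
  p(2,1)=1/12: -0.0833 × log₂(0.0833) = 0.2987
  p(2,2)=1/9: -0.1111 × log₂(0.1111) = 0.3522
H(X,Y) = 2.9982 bits


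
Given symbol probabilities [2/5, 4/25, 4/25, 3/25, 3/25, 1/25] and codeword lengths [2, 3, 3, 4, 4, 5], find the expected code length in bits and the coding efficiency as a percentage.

Average length L = Σ p_i × l_i = 2.9200 bits
Entropy H = 2.2947 bits
Efficiency η = H/L × 100% = 78.59%


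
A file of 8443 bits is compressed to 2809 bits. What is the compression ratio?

Compression ratio = Original / Compressed
= 8443 / 2809 = 3.01:1


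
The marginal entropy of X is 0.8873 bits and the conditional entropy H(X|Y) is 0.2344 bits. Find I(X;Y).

I(X;Y) = H(X) - H(X|Y)
I(X;Y) = 0.8873 - 0.2344 = 0.6529 bits


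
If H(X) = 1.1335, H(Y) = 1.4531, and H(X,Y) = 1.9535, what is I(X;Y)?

I(X;Y) = H(X) + H(Y) - H(X,Y)
I(X;Y) = 1.1335 + 1.4531 - 1.9535 = 0.6331 bits


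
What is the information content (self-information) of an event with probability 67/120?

Information content I(x) = -log₂(p(x))
I = -log₂(67/120) = -log₂(0.5583)
I = 0.8408 bits


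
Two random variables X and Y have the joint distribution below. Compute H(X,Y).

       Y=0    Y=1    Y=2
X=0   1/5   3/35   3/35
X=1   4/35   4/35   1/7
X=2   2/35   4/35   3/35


H(X,Y) = -Σ p(x,y) log₂ p(x,y)
  p(0,0)=1/5: -0.2000 × log₂(0.2000) = 0.4644
  p(0,1)=3/35: -0.0857 × log₂(0.0857) = 0.3038
  p(0,2)=3/35: -0.0857 × log₂(0.0857) = 0.3038
  p(1,0)=4/35: -0.1143 × log₂(0.1143) = 0.3576
  p(1,1)=4/35: -0.1143 × log₂(0.1143) = 0.3576
  p(1,2)=1/7: -0.1429 × log₂(0.1429) = 0.4011
  p(2,0)=2/35: -0.0571 × log₂(0.0571) = 0.2360
  p(2,1)=4/35: -0.1143 × log₂(0.1143) = 0.3576
  p(2,2)=3/35: -0.0857 × log₂(0.0857) = 0.3038
H(X,Y) = 3.0857 bits


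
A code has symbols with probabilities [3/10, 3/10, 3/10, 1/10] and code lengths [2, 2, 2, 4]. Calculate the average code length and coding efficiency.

Average length L = Σ p_i × l_i = 2.2000 bits
Entropy H = 1.8955 bits
Efficiency η = H/L × 100% = 86.16%


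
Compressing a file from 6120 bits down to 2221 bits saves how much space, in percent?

Space savings = (1 - Compressed/Original) × 100%
= (1 - 2221/6120) × 100%
= 63.71%


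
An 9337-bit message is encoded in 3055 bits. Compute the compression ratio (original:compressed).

Compression ratio = Original / Compressed
= 9337 / 3055 = 3.06:1


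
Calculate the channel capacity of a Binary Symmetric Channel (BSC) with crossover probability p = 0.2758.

For BSC with error probability p:
C = 1 - H(p) where H(p) is binary entropy
H(0.2758) = -0.2758 × log₂(0.2758) - 0.7242 × log₂(0.7242)
H(p) = 0.8497
C = 1 - 0.8497 = 0.1503 bits/use


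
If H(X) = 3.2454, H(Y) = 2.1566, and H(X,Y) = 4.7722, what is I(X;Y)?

I(X;Y) = H(X) + H(Y) - H(X,Y)
I(X;Y) = 3.2454 + 2.1566 - 4.7722 = 0.6298 bits


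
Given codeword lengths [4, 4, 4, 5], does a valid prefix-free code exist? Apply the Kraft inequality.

Kraft inequality: Σ 2^(-l_i) ≤ 1 for prefix-free code
Calculating: 2^(-4) + 2^(-4) + 2^(-4) + 2^(-5)
= 0.0625 + 0.0625 + 0.0625 + 0.03125
= 0.2188
Since 0.2188 ≤ 1, prefix-free code exists


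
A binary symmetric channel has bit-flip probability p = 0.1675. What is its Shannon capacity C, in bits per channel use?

For BSC with error probability p:
C = 1 - H(p) where H(p) is binary entropy
H(0.1675) = -0.1675 × log₂(0.1675) - 0.8325 × log₂(0.8325)
H(p) = 0.6520
C = 1 - 0.6520 = 0.3480 bits/use


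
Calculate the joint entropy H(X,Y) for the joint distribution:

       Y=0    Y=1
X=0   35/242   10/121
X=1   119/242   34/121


H(X,Y) = -Σ p(x,y) log₂ p(x,y)
  p(0,0)=35/242: -0.1446 × log₂(0.1446) = 0.4035
  p(0,1)=10/121: -0.0826 × log₂(0.0826) = 0.2973
  p(1,0)=119/242: -0.4917 × log₂(0.4917) = 0.5036
  p(1,1)=34/121: -0.2810 × log₂(0.2810) = 0.5146
H(X,Y) = 1.7189 bits


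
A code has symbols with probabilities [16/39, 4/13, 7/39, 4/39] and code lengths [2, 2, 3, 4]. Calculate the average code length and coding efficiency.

Average length L = Σ p_i × l_i = 2.3846 bits
Entropy H = 1.8323 bits
Efficiency η = H/L × 100% = 76.84%


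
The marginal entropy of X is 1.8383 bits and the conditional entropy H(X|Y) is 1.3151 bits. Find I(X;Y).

I(X;Y) = H(X) - H(X|Y)
I(X;Y) = 1.8383 - 1.3151 = 0.5232 bits


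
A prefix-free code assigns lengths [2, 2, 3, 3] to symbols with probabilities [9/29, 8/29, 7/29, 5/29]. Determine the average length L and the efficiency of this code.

Average length L = Σ p_i × l_i = 2.4138 bits
Entropy H = 1.9687 bits
Efficiency η = H/L × 100% = 81.56%


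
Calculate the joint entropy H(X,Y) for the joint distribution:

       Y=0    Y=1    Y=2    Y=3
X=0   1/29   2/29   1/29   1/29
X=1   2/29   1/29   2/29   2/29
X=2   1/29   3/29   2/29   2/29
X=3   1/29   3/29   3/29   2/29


H(X,Y) = -Σ p(x,y) log₂ p(x,y)
  p(0,0)=1/29: -0.0345 × log₂(0.0345) = 0.1675
  p(0,1)=2/29: -0.0690 × log₂(0.0690) = 0.2661
  p(0,2)=1/29: -0.0345 × log₂(0.0345) = 0.1675
  p(0,3)=1/29: -0.0345 × log₂(0.0345) = 0.1675
  p(1,0)=2/29: -0.0690 × log₂(0.0690) = 0.2661
  p(1,1)=1/29: -0.0345 × log₂(0.0345) = 0.1675
  p(1,2)=2/29: -0.0690 × log₂(0.0690) = 0.2661
  p(1,3)=2/29: -0.0690 × log₂(0.0690) = 0.2661
  p(2,0)=1/29: -0.0345 × log₂(0.0345) = 0.1675
  p(2,1)=3/29: -0.1034 × log₂(0.1034) = 0.3386
  p(2,2)=2/29: -0.0690 × log₂(0.0690) = 0.2661
  p(2,3)=2/29: -0.0690 × log₂(0.0690) = 0.2661
  p(3,0)=1/29: -0.0345 × log₂(0.0345) = 0.1675
  p(3,1)=3/29: -0.1034 × log₂(0.1034) = 0.3386
  p(3,2)=3/29: -0.1034 × log₂(0.1034) = 0.3386
  p(3,3)=2/29: -0.0690 × log₂(0.0690) = 0.2661
H(X,Y) = 3.8833 bits


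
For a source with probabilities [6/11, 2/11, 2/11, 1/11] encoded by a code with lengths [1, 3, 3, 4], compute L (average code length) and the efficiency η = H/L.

Average length L = Σ p_i × l_i = 2.0000 bits
Entropy H = 1.6858 bits
Efficiency η = H/L × 100% = 84.29%


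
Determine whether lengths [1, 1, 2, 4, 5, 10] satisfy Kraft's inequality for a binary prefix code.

Kraft inequality: Σ 2^(-l_i) ≤ 1 for prefix-free code
Calculating: 2^(-1) + 2^(-1) + 2^(-2) + 2^(-4) + 2^(-5) + 2^(-10)
= 0.5 + 0.5 + 0.25 + 0.0625 + 0.03125 + 0.0009765625
= 1.3447
Since 1.3447 > 1, prefix-free code does not exist


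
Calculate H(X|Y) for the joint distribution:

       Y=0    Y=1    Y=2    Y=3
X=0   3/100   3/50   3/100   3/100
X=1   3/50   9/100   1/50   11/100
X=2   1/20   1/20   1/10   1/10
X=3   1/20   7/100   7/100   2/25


H(X|Y) = Σ_y p(y) H(X|Y=y)
  p(Y=0) = 19/100, H(X|Y=0) = 1.9593
  p(Y=1) = 27/100, H(X|Y=1) = 1.9660
  p(Y=2) = 11/50, H(X|Y=2) = 1.7492
  p(Y=3) = 8/25, H(X|Y=3) = 1.8741
H(X|Y) = 0.1900×1.9593 + 0.2700×1.9660 + 0.2200×1.7492 + 0.3200×1.8741 = 1.8876 bits


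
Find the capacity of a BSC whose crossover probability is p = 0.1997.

For BSC with error probability p:
C = 1 - H(p) where H(p) is binary entropy
H(0.1997) = -0.1997 × log₂(0.1997) - 0.8003 × log₂(0.8003)
H(p) = 0.7213
C = 1 - 0.7213 = 0.2787 bits/use


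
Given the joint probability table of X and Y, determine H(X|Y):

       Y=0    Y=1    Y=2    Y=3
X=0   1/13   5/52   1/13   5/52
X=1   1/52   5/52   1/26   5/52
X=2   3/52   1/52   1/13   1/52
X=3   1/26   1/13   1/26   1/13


H(X|Y) = Σ_y p(y) H(X|Y=y)
  p(Y=0) = 5/26, H(X|Y=0) = 1.8464
  p(Y=1) = 15/52, H(X|Y=1) = 1.8256
  p(Y=2) = 3/13, H(X|Y=2) = 1.9183
  p(Y=3) = 15/52, H(X|Y=3) = 1.8256
H(X|Y) = 0.1923×1.8464 + 0.2885×1.8256 + 0.2308×1.9183 + 0.2885×1.8256 = 1.8510 bits


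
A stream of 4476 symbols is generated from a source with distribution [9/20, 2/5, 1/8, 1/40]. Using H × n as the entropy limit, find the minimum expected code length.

Entropy H = 1.5552 bits/symbol
Minimum bits = H × n = 1.5552 × 4476
= 6961.17 bits


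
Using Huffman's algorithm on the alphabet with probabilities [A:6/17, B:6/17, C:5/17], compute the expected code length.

Huffman tree construction:
Combine smallest probabilities repeatedly
Resulting codes:
  A: 11 (length 2)
  B: 0 (length 1)
  C: 10 (length 2)
Average length = Σ p(s) × length(s) = 1.6471 bits


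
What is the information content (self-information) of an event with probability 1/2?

Information content I(x) = -log₂(p(x))
I = -log₂(1/2) = -log₂(0.5000)
I = 1.0000 bits


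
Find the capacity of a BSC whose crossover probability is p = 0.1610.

For BSC with error probability p:
C = 1 - H(p) where H(p) is binary entropy
H(0.1610) = -0.1610 × log₂(0.1610) - 0.8390 × log₂(0.8390)
H(p) = 0.6367
C = 1 - 0.6367 = 0.3633 bits/use


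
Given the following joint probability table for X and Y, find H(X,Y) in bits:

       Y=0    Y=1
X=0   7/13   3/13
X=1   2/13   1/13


H(X,Y) = -Σ p(x,y) log₂ p(x,y)
  p(0,0)=7/13: -0.5385 × log₂(0.5385) = 0.4809
  p(0,1)=3/13: -0.2308 × log₂(0.2308) = 0.4882
  p(1,0)=2/13: -0.1538 × log₂(0.1538) = 0.4155
  p(1,1)=1/13: -0.0769 × log₂(0.0769) = 0.2846
H(X,Y) = 1.6692 bits


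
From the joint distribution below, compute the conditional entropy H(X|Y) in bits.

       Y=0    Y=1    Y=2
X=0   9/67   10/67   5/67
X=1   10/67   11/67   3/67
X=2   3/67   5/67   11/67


H(X|Y) = Σ_y p(y) H(X|Y=y)
  p(Y=0) = 22/67, H(X|Y=0) = 1.4365
  p(Y=1) = 26/67, H(X|Y=1) = 1.5126
  p(Y=2) = 19/67, H(X|Y=2) = 1.3838
H(X|Y) = 0.3284×1.4365 + 0.3881×1.5126 + 0.2836×1.3838 = 1.4511 bits


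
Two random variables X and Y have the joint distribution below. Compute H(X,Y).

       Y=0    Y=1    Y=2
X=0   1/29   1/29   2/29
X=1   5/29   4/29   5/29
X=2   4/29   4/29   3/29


H(X,Y) = -Σ p(x,y) log₂ p(x,y)
  p(0,0)=1/29: -0.0345 × log₂(0.0345) = 0.1675
  p(0,1)=1/29: -0.0345 × log₂(0.0345) = 0.1675
  p(0,2)=2/29: -0.0690 × log₂(0.0690) = 0.2661
  p(1,0)=5/29: -0.1724 × log₂(0.1724) = 0.4373
  p(1,1)=4/29: -0.1379 × log₂(0.1379) = 0.3942
  p(1,2)=5/29: -0.1724 × log₂(0.1724) = 0.4373
  p(2,0)=4/29: -0.1379 × log₂(0.1379) = 0.3942
  p(2,1)=4/29: -0.1379 × log₂(0.1379) = 0.3942
  p(2,2)=3/29: -0.1034 × log₂(0.1034) = 0.3386
H(X,Y) = 2.9968 bits


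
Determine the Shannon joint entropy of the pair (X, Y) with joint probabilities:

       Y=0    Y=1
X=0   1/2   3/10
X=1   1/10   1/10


H(X,Y) = -Σ p(x,y) log₂ p(x,y)
  p(0,0)=1/2: -0.5000 × log₂(0.5000) = 0.5000
  p(0,1)=3/10: -0.3000 × log₂(0.3000) = 0.5211
  p(1,0)=1/10: -0.1000 × log₂(0.1000) = 0.3322
  p(1,1)=1/10: -0.1000 × log₂(0.1000) = 0.3322
H(X,Y) = 1.6855 bits


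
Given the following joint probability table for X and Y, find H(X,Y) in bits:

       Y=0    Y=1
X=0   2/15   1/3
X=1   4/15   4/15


H(X,Y) = -Σ p(x,y) log₂ p(x,y)
  p(0,0)=2/15: -0.1333 × log₂(0.1333) = 0.3876
  p(0,1)=1/3: -0.3333 × log₂(0.3333) = 0.5283
  p(1,0)=4/15: -0.2667 × log₂(0.2667) = 0.5085
  p(1,1)=4/15: -0.2667 × log₂(0.2667) = 0.5085
H(X,Y) = 1.9329 bits


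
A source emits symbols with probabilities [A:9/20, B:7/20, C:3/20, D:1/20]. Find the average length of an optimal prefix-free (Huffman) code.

Huffman tree construction:
Combine smallest probabilities repeatedly
Resulting codes:
  A: 0 (length 1)
  B: 11 (length 2)
  C: 101 (length 3)
  D: 100 (length 3)
Average length = Σ p(s) × length(s) = 1.7500 bits


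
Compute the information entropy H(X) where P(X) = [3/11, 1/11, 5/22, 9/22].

H(X) = -Σ p(x) log₂ p(x)
  -3/11 × log₂(3/11) = 0.5112
  -1/11 × log₂(1/11) = 0.3145
  -5/22 × log₂(5/22) = 0.4858
  -9/22 × log₂(9/22) = 0.5275
H(X) = 1.8390 bits


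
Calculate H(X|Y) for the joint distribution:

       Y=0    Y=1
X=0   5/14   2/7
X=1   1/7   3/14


H(X|Y) = Σ_y p(y) H(X|Y=y)
  p(Y=0) = 1/2, H(X|Y=0) = 0.8631
  p(Y=1) = 1/2, H(X|Y=1) = 0.9852
H(X|Y) = 0.5000×0.8631 + 0.5000×0.9852 = 0.9242 bits


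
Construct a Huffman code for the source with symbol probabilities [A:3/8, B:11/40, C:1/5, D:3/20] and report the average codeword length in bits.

Huffman tree construction:
Combine smallest probabilities repeatedly
Resulting codes:
  A: 0 (length 1)
  B: 10 (length 2)
  C: 111 (length 3)
  D: 110 (length 3)
Average length = Σ p(s) × length(s) = 1.9750 bits


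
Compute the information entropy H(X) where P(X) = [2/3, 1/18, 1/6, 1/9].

H(X) = -Σ p(x) log₂ p(x)
  -2/3 × log₂(2/3) = 0.3900
  -1/18 × log₂(1/18) = 0.2317
  -1/6 × log₂(1/6) = 0.4308
  -1/9 × log₂(1/9) = 0.3522
H(X) = 1.4047 bits


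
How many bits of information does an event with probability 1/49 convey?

Information content I(x) = -log₂(p(x))
I = -log₂(1/49) = -log₂(0.0204)
I = 5.6147 bits


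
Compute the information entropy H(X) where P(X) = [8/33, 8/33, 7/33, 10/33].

H(X) = -Σ p(x) log₂ p(x)
  -8/33 × log₂(8/33) = 0.4956
  -8/33 × log₂(8/33) = 0.4956
  -7/33 × log₂(7/33) = 0.4745
  -10/33 × log₂(10/33) = 0.5220
H(X) = 1.9877 bits


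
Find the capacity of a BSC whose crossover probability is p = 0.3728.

For BSC with error probability p:
C = 1 - H(p) where H(p) is binary entropy
H(0.3728) = -0.3728 × log₂(0.3728) - 0.6272 × log₂(0.6272)
H(p) = 0.9528
C = 1 - 0.9528 = 0.0472 bits/use


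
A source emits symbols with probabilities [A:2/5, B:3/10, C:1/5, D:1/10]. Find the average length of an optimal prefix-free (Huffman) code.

Huffman tree construction:
Combine smallest probabilities repeatedly
Resulting codes:
  A: 0 (length 1)
  B: 10 (length 2)
  C: 111 (length 3)
  D: 110 (length 3)
Average length = Σ p(s) × length(s) = 1.9000 bits


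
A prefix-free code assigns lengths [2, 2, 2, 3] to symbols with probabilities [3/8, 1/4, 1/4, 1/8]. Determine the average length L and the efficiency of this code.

Average length L = Σ p_i × l_i = 2.1250 bits
Entropy H = 1.9056 bits
Efficiency η = H/L × 100% = 89.68%


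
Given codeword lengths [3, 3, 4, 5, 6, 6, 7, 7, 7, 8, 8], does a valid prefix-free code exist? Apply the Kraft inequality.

Kraft inequality: Σ 2^(-l_i) ≤ 1 for prefix-free code
Calculating: 2^(-3) + 2^(-3) + 2^(-4) + 2^(-5) + 2^(-6) + 2^(-6) + 2^(-7) + 2^(-7) + 2^(-7) + 2^(-8) + 2^(-8)
= 0.125 + 0.125 + 0.0625 + 0.03125 + 0.015625 + 0.015625 + 0.0078125 + 0.0078125 + 0.0078125 + 0.00390625 + 0.00390625
= 0.4062
Since 0.4062 ≤ 1, prefix-free code exists


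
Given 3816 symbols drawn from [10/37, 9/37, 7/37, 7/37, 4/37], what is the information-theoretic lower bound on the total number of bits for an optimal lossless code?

Entropy H = 2.2621 bits/symbol
Minimum bits = H × n = 2.2621 × 3816
= 8632.23 bits


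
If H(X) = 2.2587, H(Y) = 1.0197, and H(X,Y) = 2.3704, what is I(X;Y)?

I(X;Y) = H(X) + H(Y) - H(X,Y)
I(X;Y) = 2.2587 + 1.0197 - 2.3704 = 0.908 bits


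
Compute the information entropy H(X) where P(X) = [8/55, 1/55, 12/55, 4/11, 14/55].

H(X) = -Σ p(x) log₂ p(x)
  -8/55 × log₂(8/55) = 0.4046
  -1/55 × log₂(1/55) = 0.1051
  -12/55 × log₂(12/55) = 0.4792
  -4/11 × log₂(4/11) = 0.5307
  -14/55 × log₂(14/55) = 0.5025
H(X) = 2.0221 bits


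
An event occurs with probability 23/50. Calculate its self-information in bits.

Information content I(x) = -log₂(p(x))
I = -log₂(23/50) = -log₂(0.4600)
I = 1.1203 bits


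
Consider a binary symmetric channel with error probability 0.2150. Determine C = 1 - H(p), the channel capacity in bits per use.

For BSC with error probability p:
C = 1 - H(p) where H(p) is binary entropy
H(0.2150) = -0.2150 × log₂(0.2150) - 0.7850 × log₂(0.7850)
H(p) = 0.7509
C = 1 - 0.7509 = 0.2491 bits/use


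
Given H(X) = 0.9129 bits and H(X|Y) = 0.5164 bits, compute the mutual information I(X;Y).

I(X;Y) = H(X) - H(X|Y)
I(X;Y) = 0.9129 - 0.5164 = 0.3965 bits


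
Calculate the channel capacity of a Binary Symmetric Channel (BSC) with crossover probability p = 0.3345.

For BSC with error probability p:
C = 1 - H(p) where H(p) is binary entropy
H(0.3345) = -0.3345 × log₂(0.3345) - 0.6655 × log₂(0.6655)
H(p) = 0.9195
C = 1 - 0.9195 = 0.0805 bits/use


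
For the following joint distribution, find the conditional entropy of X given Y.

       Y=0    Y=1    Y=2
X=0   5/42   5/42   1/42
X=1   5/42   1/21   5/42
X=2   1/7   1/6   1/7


H(X|Y) = Σ_y p(y) H(X|Y=y)
  p(Y=0) = 8/21, H(X|Y=0) = 1.5794
  p(Y=1) = 1/3, H(X|Y=1) = 1.4316
  p(Y=2) = 2/7, H(X|Y=2) = 1.3250
H(X|Y) = 0.3810×1.5794 + 0.3333×1.4316 + 0.2857×1.3250 = 1.4575 bits


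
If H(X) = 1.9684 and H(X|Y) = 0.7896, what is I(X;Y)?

I(X;Y) = H(X) - H(X|Y)
I(X;Y) = 1.9684 - 0.7896 = 1.1788 bits


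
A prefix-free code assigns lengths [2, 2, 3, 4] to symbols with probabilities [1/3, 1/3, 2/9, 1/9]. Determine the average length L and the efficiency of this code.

Average length L = Σ p_i × l_i = 2.4444 bits
Entropy H = 1.8911 bits
Efficiency η = H/L × 100% = 77.36%


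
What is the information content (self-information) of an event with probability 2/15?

Information content I(x) = -log₂(p(x))
I = -log₂(2/15) = -log₂(0.1333)
I = 2.9069 bits


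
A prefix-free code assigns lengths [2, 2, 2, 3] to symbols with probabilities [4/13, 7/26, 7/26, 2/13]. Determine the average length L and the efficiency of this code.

Average length L = Σ p_i × l_i = 2.1538 bits
Entropy H = 1.9580 bits
Efficiency η = H/L × 100% = 90.91%


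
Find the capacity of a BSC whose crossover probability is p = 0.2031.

For BSC with error probability p:
C = 1 - H(p) where H(p) is binary entropy
H(0.2031) = -0.2031 × log₂(0.2031) - 0.7969 × log₂(0.7969)
H(p) = 0.7281
C = 1 - 0.7281 = 0.2719 bits/use


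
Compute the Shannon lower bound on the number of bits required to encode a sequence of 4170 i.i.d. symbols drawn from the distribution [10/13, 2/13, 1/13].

Entropy H = 0.9913 bits/symbol
Minimum bits = H × n = 0.9913 × 4170
= 4133.57 bits


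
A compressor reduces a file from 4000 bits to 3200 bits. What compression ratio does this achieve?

Compression ratio = Original / Compressed
= 4000 / 3200 = 1.25:1


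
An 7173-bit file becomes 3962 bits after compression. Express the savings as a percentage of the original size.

Space savings = (1 - Compressed/Original) × 100%
= (1 - 3962/7173) × 100%
= 44.77%


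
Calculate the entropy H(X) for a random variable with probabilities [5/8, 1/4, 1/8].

H(X) = -Σ p(x) log₂ p(x)
  -5/8 × log₂(5/8) = 0.4238
  -1/4 × log₂(1/4) = 0.5000
  -1/8 × log₂(1/8) = 0.3750
H(X) = 1.2988 bits


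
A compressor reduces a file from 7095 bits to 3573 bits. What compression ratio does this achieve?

Compression ratio = Original / Compressed
= 7095 / 3573 = 1.99:1


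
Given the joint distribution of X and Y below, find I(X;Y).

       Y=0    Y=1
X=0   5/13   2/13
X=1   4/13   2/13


H(X) = 0.9957, H(Y) = 0.8905, H(X,Y) = 1.8843
I(X;Y) = H(X) + H(Y) - H(X,Y) = 0.0019 bits


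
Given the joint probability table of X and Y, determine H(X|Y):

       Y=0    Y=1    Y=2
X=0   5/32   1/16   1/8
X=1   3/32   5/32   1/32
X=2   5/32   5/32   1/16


H(X|Y) = Σ_y p(y) H(X|Y=y)
  p(Y=0) = 13/32, H(X|Y=0) = 1.5486
  p(Y=1) = 3/8, H(X|Y=1) = 1.4834
  p(Y=2) = 7/32, H(X|Y=2) = 1.3788
H(X|Y) = 0.4062×1.5486 + 0.3750×1.4834 + 0.2188×1.3788 = 1.4870 bits


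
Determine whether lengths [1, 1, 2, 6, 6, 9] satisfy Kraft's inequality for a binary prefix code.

Kraft inequality: Σ 2^(-l_i) ≤ 1 for prefix-free code
Calculating: 2^(-1) + 2^(-1) + 2^(-2) + 2^(-6) + 2^(-6) + 2^(-9)
= 0.5 + 0.5 + 0.25 + 0.015625 + 0.015625 + 0.001953125
= 1.2832
Since 1.2832 > 1, prefix-free code does not exist


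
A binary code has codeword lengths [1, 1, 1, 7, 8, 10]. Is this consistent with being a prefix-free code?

Kraft inequality: Σ 2^(-l_i) ≤ 1 for prefix-free code
Calculating: 2^(-1) + 2^(-1) + 2^(-1) + 2^(-7) + 2^(-8) + 2^(-10)
= 0.5 + 0.5 + 0.5 + 0.0078125 + 0.00390625 + 0.0009765625
= 1.5127
Since 1.5127 > 1, prefix-free code does not exist


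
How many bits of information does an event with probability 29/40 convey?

Information content I(x) = -log₂(p(x))
I = -log₂(29/40) = -log₂(0.7250)
I = 0.4639 bits


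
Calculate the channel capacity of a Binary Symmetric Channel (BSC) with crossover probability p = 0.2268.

For BSC with error probability p:
C = 1 - H(p) where H(p) is binary entropy
H(0.2268) = -0.2268 × log₂(0.2268) - 0.7732 × log₂(0.7732)
H(p) = 0.7724
C = 1 - 0.7724 = 0.2276 bits/use


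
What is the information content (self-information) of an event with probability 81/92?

Information content I(x) = -log₂(p(x))
I = -log₂(81/92) = -log₂(0.8804)
I = 0.1837 bits


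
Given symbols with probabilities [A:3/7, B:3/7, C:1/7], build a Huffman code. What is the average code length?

Huffman tree construction:
Combine smallest probabilities repeatedly
Resulting codes:
  A: 11 (length 2)
  B: 0 (length 1)
  C: 10 (length 2)
Average length = Σ p(s) × length(s) = 1.5714 bits


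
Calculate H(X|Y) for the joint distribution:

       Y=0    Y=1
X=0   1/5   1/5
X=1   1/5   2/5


H(X|Y) = Σ_y p(y) H(X|Y=y)
  p(Y=0) = 2/5, H(X|Y=0) = 1.0000
  p(Y=1) = 3/5, H(X|Y=1) = 0.9183
H(X|Y) = 0.4000×1.0000 + 0.6000×0.9183 = 0.9510 bits


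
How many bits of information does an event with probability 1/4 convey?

Information content I(x) = -log₂(p(x))
I = -log₂(1/4) = -log₂(0.2500)
I = 2.0000 bits


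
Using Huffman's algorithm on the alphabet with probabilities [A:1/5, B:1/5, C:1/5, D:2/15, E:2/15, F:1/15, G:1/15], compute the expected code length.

Huffman tree construction:
Combine smallest probabilities repeatedly
Resulting codes:
  A: 111 (length 3)
  B: 00 (length 2)
  C: 01 (length 2)
  D: 100 (length 3)
  E: 101 (length 3)
  F: 1100 (length 4)
  G: 1101 (length 4)
Average length = Σ p(s) × length(s) = 2.7333 bits


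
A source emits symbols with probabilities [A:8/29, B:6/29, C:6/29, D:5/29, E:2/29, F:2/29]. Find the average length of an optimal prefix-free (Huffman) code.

Huffman tree construction:
Combine smallest probabilities repeatedly
Resulting codes:
  A: 10 (length 2)
  B: 00 (length 2)
  C: 01 (length 2)
  D: 111 (length 3)
  E: 1100 (length 4)
  F: 1101 (length 4)
Average length = Σ p(s) × length(s) = 2.4483 bits


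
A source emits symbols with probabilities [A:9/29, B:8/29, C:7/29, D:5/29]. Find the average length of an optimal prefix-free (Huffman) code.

Huffman tree construction:
Combine smallest probabilities repeatedly
Resulting codes:
  A: 11 (length 2)
  B: 10 (length 2)
  C: 01 (length 2)
  D: 00 (length 2)
Average length = Σ p(s) × length(s) = 2.0000 bits


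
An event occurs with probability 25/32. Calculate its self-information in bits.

Information content I(x) = -log₂(p(x))
I = -log₂(25/32) = -log₂(0.7812)
I = 0.3561 bits


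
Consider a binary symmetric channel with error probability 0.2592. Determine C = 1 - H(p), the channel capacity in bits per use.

For BSC with error probability p:
C = 1 - H(p) where H(p) is binary entropy
H(0.2592) = -0.2592 × log₂(0.2592) - 0.7408 × log₂(0.7408)
H(p) = 0.8255
C = 1 - 0.8255 = 0.1745 bits/use


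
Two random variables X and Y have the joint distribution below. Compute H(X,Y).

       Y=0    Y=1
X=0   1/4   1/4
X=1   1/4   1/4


H(X,Y) = -Σ p(x,y) log₂ p(x,y)
  p(0,0)=1/4: -0.2500 × log₂(0.2500) = 0.5000
  p(0,1)=1/4: -0.2500 × log₂(0.2500) = 0.5000
  p(1,0)=1/4: -0.2500 × log₂(0.2500) = 0.5000
  p(1,1)=1/4: -0.2500 × log₂(0.2500) = 0.5000
H(X,Y) = 2.0000 bits


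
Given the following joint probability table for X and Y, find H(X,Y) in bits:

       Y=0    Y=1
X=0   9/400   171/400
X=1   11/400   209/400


H(X,Y) = -Σ p(x,y) log₂ p(x,y)
  p(0,0)=9/400: -0.0225 × log₂(0.0225) = 0.1232
  p(0,1)=171/400: -0.4275 × log₂(0.4275) = 0.5241
  p(1,0)=11/400: -0.0275 × log₂(0.0275) = 0.1426
  p(1,1)=209/400: -0.5225 × log₂(0.5225) = 0.4893
H(X,Y) = 1.2792 bits


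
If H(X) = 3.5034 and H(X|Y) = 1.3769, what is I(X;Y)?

I(X;Y) = H(X) - H(X|Y)
I(X;Y) = 3.5034 - 1.3769 = 2.1265 bits


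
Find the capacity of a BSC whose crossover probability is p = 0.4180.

For BSC with error probability p:
C = 1 - H(p) where H(p) is binary entropy
H(0.4180) = -0.4180 × log₂(0.4180) - 0.5820 × log₂(0.5820)
H(p) = 0.9805
C = 1 - 0.9805 = 0.0195 bits/use


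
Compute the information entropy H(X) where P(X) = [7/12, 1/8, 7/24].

H(X) = -Σ p(x) log₂ p(x)
  -7/12 × log₂(7/12) = 0.4536
  -1/8 × log₂(1/8) = 0.3750
  -7/24 × log₂(7/24) = 0.5185
H(X) = 1.3471 bits


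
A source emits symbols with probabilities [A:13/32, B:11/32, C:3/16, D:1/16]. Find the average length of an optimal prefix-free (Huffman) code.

Huffman tree construction:
Combine smallest probabilities repeatedly
Resulting codes:
  A: 0 (length 1)
  B: 11 (length 2)
  C: 101 (length 3)
  D: 100 (length 3)
Average length = Σ p(s) × length(s) = 1.8438 bits


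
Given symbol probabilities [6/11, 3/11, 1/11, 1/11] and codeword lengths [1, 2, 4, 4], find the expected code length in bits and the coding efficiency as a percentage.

Average length L = Σ p_i × l_i = 1.8182 bits
Entropy H = 1.6172 bits
Efficiency η = H/L × 100% = 88.95%


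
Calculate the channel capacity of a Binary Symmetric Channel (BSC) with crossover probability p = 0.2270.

For BSC with error probability p:
C = 1 - H(p) where H(p) is binary entropy
H(0.2270) = -0.2270 × log₂(0.2270) - 0.7730 × log₂(0.7730)
H(p) = 0.7727
C = 1 - 0.7727 = 0.2273 bits/use


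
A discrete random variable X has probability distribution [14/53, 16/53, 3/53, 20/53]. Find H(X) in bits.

H(X) = -Σ p(x) log₂ p(x)
  -14/53 × log₂(14/53) = 0.5073
  -16/53 × log₂(16/53) = 0.5216
  -3/53 × log₂(3/53) = 0.2345
  -20/53 × log₂(20/53) = 0.5306
H(X) = 1.7940 bits


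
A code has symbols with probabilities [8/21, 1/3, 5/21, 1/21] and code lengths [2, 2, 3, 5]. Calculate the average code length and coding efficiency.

Average length L = Σ p_i × l_i = 2.3810 bits
Entropy H = 1.7608 bits
Efficiency η = H/L × 100% = 73.96%


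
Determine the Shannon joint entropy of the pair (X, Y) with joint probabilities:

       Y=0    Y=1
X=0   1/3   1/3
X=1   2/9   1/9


H(X,Y) = -Σ p(x,y) log₂ p(x,y)
  p(0,0)=1/3: -0.3333 × log₂(0.3333) = 0.5283
  p(0,1)=1/3: -0.3333 × log₂(0.3333) = 0.5283
  p(1,0)=2/9: -0.2222 × log₂(0.2222) = 0.4822
  p(1,1)=1/9: -0.1111 × log₂(0.1111) = 0.3522
H(X,Y) = 1.8911 bits


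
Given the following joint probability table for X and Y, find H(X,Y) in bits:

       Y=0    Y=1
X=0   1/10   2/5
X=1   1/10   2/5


H(X,Y) = -Σ p(x,y) log₂ p(x,y)
  p(0,0)=1/10: -0.1000 × log₂(0.1000) = 0.3322
  p(0,1)=2/5: -0.4000 × log₂(0.4000) = 0.5288
  p(1,0)=1/10: -0.1000 × log₂(0.1000) = 0.3322
  p(1,1)=2/5: -0.4000 × log₂(0.4000) = 0.5288
H(X,Y) = 1.7219 bits


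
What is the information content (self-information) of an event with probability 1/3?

Information content I(x) = -log₂(p(x))
I = -log₂(1/3) = -log₂(0.3333)
I = 1.5850 bits
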